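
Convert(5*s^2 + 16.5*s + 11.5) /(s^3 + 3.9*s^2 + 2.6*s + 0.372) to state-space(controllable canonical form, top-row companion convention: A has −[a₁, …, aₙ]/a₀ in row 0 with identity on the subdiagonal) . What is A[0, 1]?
Reachable canonical form for den = s^3 + 3.9*s^2 + 2.6*s + 0.372: top row of A = -[a₁,a₂,...,aₙ]/a₀, ones on the subdiagonal, zeros elsewhere.
A = [[-3.9, -2.6, -0.372], [1, 0, 0], [0, 1, 0]].
A[0,1] = -2.6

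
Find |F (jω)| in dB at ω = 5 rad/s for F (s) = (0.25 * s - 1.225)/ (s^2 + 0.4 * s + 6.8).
Substitute s = j*5: F(j5) = 0.0739619 - 0.0605536j.
|F(j5)| = sqrt(Re² + Im²) = 0.09559.
20*log₁₀(0.09559) = -20.39 dB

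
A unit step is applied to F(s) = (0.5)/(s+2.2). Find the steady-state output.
FVT: lim_{t→∞} y(t) = lim_{s→0} s*Y(s) where Y(s) = F(s)/s.
= lim_{s→0} F(s) = F(0) = num(0)/den(0) = 0.5/2.2 = 0.2273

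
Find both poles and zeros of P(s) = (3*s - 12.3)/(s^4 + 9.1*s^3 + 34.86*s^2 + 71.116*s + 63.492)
Set denominator = 0: s^4 + 9.1*s^3 + 34.86*s^2 + 71.116*s + 63.492 = (s + 3.3)(s + 2.6)(s^2 + 3.2*s + 7.4) = 0 → Poles: -1.6 + 2.2j, -1.6 - 2.2j, -2.6, -3.3
Set numerator = 0: 3*s - 12.3 = 0 → Zeros: 4.1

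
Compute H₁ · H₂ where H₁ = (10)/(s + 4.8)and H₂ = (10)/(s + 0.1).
Series: H = H₁ · H₂ = (n₁·n₂)/(d₁·d₂).
Num: n₁·n₂ = 100. Den: d₁·d₂ = s^2 + 4.9*s + 0.48.
H(s) = (100)/(s^2 + 4.9*s + 0.48)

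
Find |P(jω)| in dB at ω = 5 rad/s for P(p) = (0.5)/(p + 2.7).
Substitute p = j*5: P(j5) = 0.0418086 - 0.0774234j.
|P(j5)| = sqrt(Re² + Im²) = 0.08799.
20*log₁₀(0.08799) = -21.11 dB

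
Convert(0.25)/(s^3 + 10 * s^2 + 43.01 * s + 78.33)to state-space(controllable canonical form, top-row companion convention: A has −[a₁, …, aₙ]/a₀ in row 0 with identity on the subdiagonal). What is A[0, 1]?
Reachable canonical form for den = s^3 + 10*s^2 + 43.01*s + 78.33: top row of A = -[a₁,a₂,...,aₙ]/a₀, ones on the subdiagonal, zeros elsewhere.
A = [[-10, -43.01, -78.33], [1, 0, 0], [0, 1, 0]].
A[0,1] = -43.01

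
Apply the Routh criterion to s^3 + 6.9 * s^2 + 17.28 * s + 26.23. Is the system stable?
Routh array:
s^3: [1, 17.28]; s^2: [6.9, 26.23]; s^1: [13.4786]; s^0: [26.23]
First column: [1, 6.9, 13.4786, 26.23]. Sign changes = 0.
Yes, stable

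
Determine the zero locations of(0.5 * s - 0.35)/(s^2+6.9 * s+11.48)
Set numerator = 0: 0.5*s - 0.35 = 0 → Zeros: 0.7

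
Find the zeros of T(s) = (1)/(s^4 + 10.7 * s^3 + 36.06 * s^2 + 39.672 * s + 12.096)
Numerator is a nonzero constant (1) → Zeros: none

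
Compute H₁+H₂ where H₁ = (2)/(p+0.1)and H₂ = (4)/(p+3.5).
Parallel: H = H₁ + H₂ = (n₁·d₂ + n₂·d₁)/(d₁·d₂).
n₁·d₂ = 2*p + 7. n₂·d₁ = 4*p + 0.4. Sum = 6*p + 7.4. d₁·d₂ = p^2 + 3.6*p + 0.35.
H(p) = (6*p + 7.4)/(p^2 + 3.6*p + 0.35)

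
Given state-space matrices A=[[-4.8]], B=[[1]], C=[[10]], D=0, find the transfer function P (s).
P(s) = C(sI - A)⁻¹B + D.
Characteristic polynomial det(sI - A) = s + 4.8.
Numerator from C·adj(sI-A)·B + D·det(sI-A) = 10.
P(s) = (10)/(s + 4.8)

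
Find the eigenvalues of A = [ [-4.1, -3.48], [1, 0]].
Eigenvalues solve det(λI - A) = 0.
Characteristic polynomial: λ^2 + 4.1*λ + 3.48 = 0.
Factor: (λ + 1.2)(λ + 2.9) = 0.
Roots: -1.2, -2.9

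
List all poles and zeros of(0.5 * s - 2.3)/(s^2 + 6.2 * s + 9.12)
Set denominator = 0: s^2 + 6.2*s + 9.12 = (s + 3.8)(s + 2.4) = 0 → Poles: -2.4, -3.8
Set numerator = 0: 0.5*s - 2.3 = 0 → Zeros: 4.6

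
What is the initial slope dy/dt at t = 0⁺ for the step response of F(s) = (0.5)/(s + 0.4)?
IVT: y'(0⁺) = lim_{s→∞} s²·Y(s) = lim_{s→∞} s·F(s).
deg(num) = 0, deg(den) = 1, relative degree = 1, so s·F(s) → (leading num)/(leading den) = 0.5/1 = 0.5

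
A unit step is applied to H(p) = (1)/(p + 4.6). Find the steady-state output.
FVT: lim_{t→∞} y(t) = lim_{p→0} p*Y(p) where Y(p) = H(p)/p.
= lim_{p→0} H(p) = H(0) = num(0)/den(0) = 1/4.6 = 0.2174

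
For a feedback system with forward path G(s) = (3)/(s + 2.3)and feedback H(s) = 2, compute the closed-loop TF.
Closed-loop T = G/(1+GH).
Numerator: G_num * H_den = 3.
Denominator: G_den * H_den + G_num * H_num = (s + 2.3) + (6) = s + 8.3.
T(s) = (3)/(s + 8.3)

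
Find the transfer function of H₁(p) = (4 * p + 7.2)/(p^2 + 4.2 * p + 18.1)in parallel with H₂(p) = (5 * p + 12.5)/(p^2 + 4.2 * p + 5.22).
Parallel: H = H₁ + H₂ = (n₁·d₂ + n₂·d₁)/(d₁·d₂).
n₁·d₂ = 4*p^3 + 24*p^2 + 51.12*p + 37.584. n₂·d₁ = 5*p^3 + 33.5*p^2 + 143*p + 226.25. Sum = 9*p^3 + 57.5*p^2 + 194.12*p + 263.834. d₁·d₂ = p^4 + 8.4*p^3 + 40.96*p^2 + 97.944*p + 94.482.
H(p) = (9*p^3 + 57.5*p^2 + 194.12*p + 263.834)/(p^4 + 8.4*p^3 + 40.96*p^2 + 97.944*p + 94.482)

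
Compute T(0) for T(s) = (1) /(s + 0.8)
DC gain = T(0) = num(0)/den(0) = 1/0.8 = 1.25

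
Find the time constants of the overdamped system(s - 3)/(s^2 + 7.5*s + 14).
Overdamped: real poles at -3.5, -4. τ = -1/pole → τ₁ = 0.2857, τ₂ = 0.25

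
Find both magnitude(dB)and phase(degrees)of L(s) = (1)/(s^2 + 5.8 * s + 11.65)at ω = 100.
Substitute s = j*100: L(j100) = -9.97802e-05 - 5.794e-06j.
|L| = 20*log₁₀(sqrt(Re²+Im²)) = -80.00 dB.
∠L = atan2(Im, Re) = -176.68°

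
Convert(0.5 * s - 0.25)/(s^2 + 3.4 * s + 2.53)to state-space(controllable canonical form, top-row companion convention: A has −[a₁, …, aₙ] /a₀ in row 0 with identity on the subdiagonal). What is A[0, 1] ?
Reachable canonical form for den = s^2 + 3.4*s + 2.53: top row of A = -[a₁,a₂,...,aₙ]/a₀, ones on the subdiagonal, zeros elsewhere.
A = [[-3.4, -2.53], [1, 0]].
A[0,1] = -2.53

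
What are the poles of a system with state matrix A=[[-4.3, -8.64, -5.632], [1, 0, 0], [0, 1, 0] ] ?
Eigenvalues solve det(λI - A) = 0.
Characteristic polynomial: λ^3 + 4.3*λ^2 + 8.64*λ + 5.632 = 0.
Factor: (λ + 1.1)(λ^2 + 3.2*λ + 5.12) = 0.
Roots: -1.1, -1.6 + 1.6j, -1.6 - 1.6j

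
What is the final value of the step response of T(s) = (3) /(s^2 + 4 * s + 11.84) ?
FVT: lim_{t→∞} y(t) = lim_{s→0} s*Y(s) where Y(s) = T(s)/s.
= lim_{s→0} T(s) = T(0) = num(0)/den(0) = 3/11.84 = 0.2534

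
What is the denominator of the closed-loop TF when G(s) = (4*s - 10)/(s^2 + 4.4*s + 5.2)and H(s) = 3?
Characteristic poly = G_den * H_den + G_num * H_num = (s^2 + 4.4*s + 5.2) + (12*s - 30) = s^2 + 16.4*s - 24.8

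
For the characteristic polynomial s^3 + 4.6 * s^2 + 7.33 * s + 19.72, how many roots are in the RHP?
s^3 + 4.6*s^2 + 7.33*s + 19.72 = (s + 4)(s^2 + 0.6*s + 4.93). Poles: -0.3 + 2.2j, -0.3 - 2.2j, -4. RHP poles (Re>0): 0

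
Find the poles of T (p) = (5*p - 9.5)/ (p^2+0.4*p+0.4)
Set denominator = 0: p^2 + 0.4*p + 0.4 = 0 → Poles: -0.2 + 0.6j, -0.2 - 0.6j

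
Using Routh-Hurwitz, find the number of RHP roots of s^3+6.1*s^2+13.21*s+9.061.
Routh array:
s^3: [1, 13.21]; s^2: [6.1, 9.061]; s^1: [11.7246]; s^0: [9.061]
First column: [1, 6.1, 11.7246, 9.061]. Sign changes = RHP roots = 0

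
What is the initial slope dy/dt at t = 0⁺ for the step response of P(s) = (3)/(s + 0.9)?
IVT: y'(0⁺) = lim_{s→∞} s²·Y(s) = lim_{s→∞} s·P(s).
deg(num) = 0, deg(den) = 1, relative degree = 1, so s·P(s) → (leading num)/(leading den) = 3/1 = 3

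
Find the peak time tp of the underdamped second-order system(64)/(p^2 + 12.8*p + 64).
Standard form: ωn²/(p²+2ζωn·p+ωn²) → ωn = 8, ζ = 0.8.
ωd = ωn·√(1-ζ²) = 8·√(1-0.8²) = 4.8.
tp = π/ωd = π/4.8 = 0.6545 s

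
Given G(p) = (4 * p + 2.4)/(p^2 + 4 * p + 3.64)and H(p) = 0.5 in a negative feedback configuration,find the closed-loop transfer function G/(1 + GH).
Closed-loop T = G/(1+GH).
Numerator: G_num * H_den = 4*p + 2.4.
Denominator: G_den * H_den + G_num * H_num = (p^2 + 4*p + 3.64) + (2*p + 1.2) = p^2 + 6*p + 4.84.
T(p) = (4*p + 2.4)/(p^2 + 6*p + 4.84)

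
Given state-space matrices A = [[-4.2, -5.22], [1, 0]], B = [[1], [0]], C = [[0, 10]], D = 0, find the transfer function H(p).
H(p) = C(pI - A)⁻¹B + D.
Characteristic polynomial det(pI - A) = p^2 + 4.2*p + 5.22.
Numerator from C·adj(pI-A)·B + D·det(pI-A) = 10.
H(p) = (10)/(p^2 + 4.2*p + 5.22)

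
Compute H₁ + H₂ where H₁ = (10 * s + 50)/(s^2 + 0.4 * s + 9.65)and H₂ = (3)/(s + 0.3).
Parallel: H = H₁ + H₂ = (n₁·d₂ + n₂·d₁)/(d₁·d₂).
n₁·d₂ = 10*s^2 + 53*s + 15. n₂·d₁ = 3*s^2 + 1.2*s + 28.95. Sum = 13*s^2 + 54.2*s + 43.95. d₁·d₂ = s^3 + 0.7*s^2 + 9.77*s + 2.895.
H(s) = (13*s^2 + 54.2*s + 43.95)/(s^3 + 0.7*s^2 + 9.77*s + 2.895)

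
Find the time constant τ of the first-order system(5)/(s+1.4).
First-order system: τ = -1/pole. Pole = -1.4. τ = -1/(-1.4) = 0.7143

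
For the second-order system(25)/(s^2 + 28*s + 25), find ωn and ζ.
Standard form: ωn²/(s²+2ζωn·s+ωn²).
const=25=ωn² → ωn=5, s coeff=28=2ζωn → ζ=2.8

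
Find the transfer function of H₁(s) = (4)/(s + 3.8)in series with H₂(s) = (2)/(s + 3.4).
Series: H = H₁ · H₂ = (n₁·n₂)/(d₁·d₂).
Num: n₁·n₂ = 8. Den: d₁·d₂ = s^2 + 7.2*s + 12.92.
H(s) = (8)/(s^2 + 7.2*s + 12.92)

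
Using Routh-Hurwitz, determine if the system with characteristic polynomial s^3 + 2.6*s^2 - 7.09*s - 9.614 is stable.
Routh array:
s^3: [1, -7.09]; s^2: [2.6, -9.614]; s^1: [-3.39231]; s^0: [-9.614]
First column: [1, 2.6, -3.39231, -9.614]. Sign changes = 1.
No, unstable (1 RHP root(s))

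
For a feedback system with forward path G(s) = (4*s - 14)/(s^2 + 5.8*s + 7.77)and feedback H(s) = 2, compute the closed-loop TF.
Closed-loop T = G/(1+GH).
Numerator: G_num * H_den = 4*s - 14.
Denominator: G_den * H_den + G_num * H_num = (s^2 + 5.8*s + 7.77) + (8*s - 28) = s^2 + 13.8*s - 20.23.
T(s) = (4*s - 14)/(s^2 + 13.8*s - 20.23)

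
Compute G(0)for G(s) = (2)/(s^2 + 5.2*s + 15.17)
DC gain = G(0) = num(0)/den(0) = 2/15.17 = 0.1318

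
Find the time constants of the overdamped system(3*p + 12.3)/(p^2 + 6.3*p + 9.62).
Overdamped: real poles at -2.6, -3.7. τ = -1/pole → τ₁ = 0.3846, τ₂ = 0.2703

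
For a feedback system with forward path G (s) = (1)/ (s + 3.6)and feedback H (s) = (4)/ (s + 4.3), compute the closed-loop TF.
Closed-loop T = G/(1+GH).
Numerator: G_num * H_den = s + 4.3.
Denominator: G_den * H_den + G_num * H_num = (s^2 + 7.9*s + 15.48) + (4) = s^2 + 7.9*s + 19.48.
T(s) = (s + 4.3)/(s^2 + 7.9*s + 19.48)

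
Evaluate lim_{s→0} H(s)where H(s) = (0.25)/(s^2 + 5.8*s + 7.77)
DC gain = H(0) = num(0)/den(0) = 0.25/7.77 = 0.03218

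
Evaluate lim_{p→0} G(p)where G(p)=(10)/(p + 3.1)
DC gain = G(0) = num(0)/den(0) = 10/3.1 = 3.226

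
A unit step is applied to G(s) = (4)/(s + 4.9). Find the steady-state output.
FVT: lim_{t→∞} y(t) = lim_{s→0} s*Y(s) where Y(s) = G(s)/s.
= lim_{s→0} G(s) = G(0) = num(0)/den(0) = 4/4.9 = 0.8163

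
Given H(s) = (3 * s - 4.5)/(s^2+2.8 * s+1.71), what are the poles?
Set denominator = 0: s^2 + 2.8*s + 1.71 = (s + 0.9)(s + 1.9) = 0 → Poles: -0.9, -1.9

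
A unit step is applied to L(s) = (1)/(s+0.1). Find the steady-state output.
FVT: lim_{t→∞} y(t) = lim_{s→0} s*Y(s) where Y(s) = L(s)/s.
= lim_{s→0} L(s) = L(0) = num(0)/den(0) = 1/0.1 = 10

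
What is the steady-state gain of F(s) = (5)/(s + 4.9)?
DC gain = F(0) = num(0)/den(0) = 5/4.9 = 1.02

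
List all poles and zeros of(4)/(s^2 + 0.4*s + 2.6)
Set denominator = 0: s^2 + 0.4*s + 2.6 = 0 → Poles: -0.2 + 1.6j, -0.2 - 1.6j
Numerator is a nonzero constant (4) → Zeros: none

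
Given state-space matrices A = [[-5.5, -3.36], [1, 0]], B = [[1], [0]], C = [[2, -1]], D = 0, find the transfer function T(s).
T(s) = C(sI - A)⁻¹B + D.
Characteristic polynomial det(sI - A) = s^2 + 5.5*s + 3.36.
Numerator from C·adj(sI-A)·B + D·det(sI-A) = 2*s - 1.
T(s) = (2*s - 1)/(s^2 + 5.5*s + 3.36)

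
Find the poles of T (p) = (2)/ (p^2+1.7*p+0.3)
Set denominator = 0: p^2 + 1.7*p + 0.3 = (p + 0.2)(p + 1.5) = 0 → Poles: -0.2, -1.5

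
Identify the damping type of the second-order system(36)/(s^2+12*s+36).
Standard form: ωn²/(s²+2ζωn·s+ωn²) gives ωn=6, ζ=1.
Critically damped (ζ = 1)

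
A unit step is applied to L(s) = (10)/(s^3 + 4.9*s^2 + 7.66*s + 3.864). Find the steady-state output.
FVT: lim_{t→∞} y(t) = lim_{s→0} s*Y(s) where Y(s) = L(s)/s.
= lim_{s→0} L(s) = L(0) = num(0)/den(0) = 10/3.864 = 2.588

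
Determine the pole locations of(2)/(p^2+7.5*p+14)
Set denominator = 0: p^2 + 7.5*p + 14 = (p + 3.5)(p + 4) = 0 → Poles: -3.5, -4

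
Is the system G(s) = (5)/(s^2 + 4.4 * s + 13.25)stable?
Denominator: s^2 + 4.4*s + 13.25. Poles: -2.2 + 2.9j, -2.2 - 2.9j. All Re(p)<0: Yes (stable)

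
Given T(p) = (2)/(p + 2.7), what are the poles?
Set denominator = 0: p + 2.7 = 0 → Poles: -2.7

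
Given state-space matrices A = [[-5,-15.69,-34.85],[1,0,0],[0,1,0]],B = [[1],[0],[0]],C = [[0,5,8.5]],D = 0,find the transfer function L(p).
L(p) = C(pI - A)⁻¹B + D.
Characteristic polynomial det(pI - A) = p^3 + 5*p^2 + 15.69*p + 34.85.
Numerator from C·adj(pI-A)·B + D·det(pI-A) = 5*p + 8.5.
L(p) = (5*p + 8.5)/(p^3 + 5*p^2 + 15.69*p + 34.85)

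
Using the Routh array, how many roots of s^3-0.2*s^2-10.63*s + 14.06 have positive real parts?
Routh array:
s^3: [1, -10.63]; s^2: [-0.2, 14.06]; s^1: [59.67]; s^0: [14.06]
First column: [1, -0.2, 59.67, 14.06]. Sign changes = RHP roots = 2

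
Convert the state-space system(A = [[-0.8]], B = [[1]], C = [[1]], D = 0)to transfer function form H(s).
H(s) = C(sI - A)⁻¹B + D.
Characteristic polynomial det(sI - A) = s + 0.8.
Numerator from C·adj(sI-A)·B + D·det(sI-A) = 1.
H(s) = (1)/(s + 0.8)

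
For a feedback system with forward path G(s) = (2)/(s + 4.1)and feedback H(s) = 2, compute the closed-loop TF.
Closed-loop T = G/(1+GH).
Numerator: G_num * H_den = 2.
Denominator: G_den * H_den + G_num * H_num = (s + 4.1) + (4) = s + 8.1.
T(s) = (2)/(s + 8.1)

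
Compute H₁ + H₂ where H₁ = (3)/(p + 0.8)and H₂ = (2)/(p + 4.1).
Parallel: H = H₁ + H₂ = (n₁·d₂ + n₂·d₁)/(d₁·d₂).
n₁·d₂ = 3*p + 12.3. n₂·d₁ = 2*p + 1.6. Sum = 5*p + 13.9. d₁·d₂ = p^2 + 4.9*p + 3.28.
H(p) = (5*p + 13.9)/(p^2 + 4.9*p + 3.28)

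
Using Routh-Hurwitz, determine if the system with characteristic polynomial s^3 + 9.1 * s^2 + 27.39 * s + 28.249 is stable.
Routh array:
s^3: [1, 27.39]; s^2: [9.1, 28.249]; s^1: [24.2857]; s^0: [28.249]
First column: [1, 9.1, 24.2857, 28.249]. Sign changes = 0.
Yes, stable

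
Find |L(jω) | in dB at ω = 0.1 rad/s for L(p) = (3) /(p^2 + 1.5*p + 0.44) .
Substitute p = j*0.1: L(j0.1) = 6.21986 - 2.16972j.
|L(j0.1)| = sqrt(Re² + Im²) = 6.587.
20*log₁₀(6.587) = 16.37 dB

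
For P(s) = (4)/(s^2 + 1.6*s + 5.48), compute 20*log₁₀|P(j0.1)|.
Substitute s = j*0.1: P(j0.1) = 0.730636 - 0.0213714j.
|P(j0.1)| = sqrt(Re² + Im²) = 0.7309.
20*log₁₀(0.7309) = -2.72 dB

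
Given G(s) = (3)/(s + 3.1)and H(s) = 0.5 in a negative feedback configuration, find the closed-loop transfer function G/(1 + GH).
Closed-loop T = G/(1+GH).
Numerator: G_num * H_den = 3.
Denominator: G_den * H_den + G_num * H_num = (s + 3.1) + (1.5) = s + 4.6.
T(s) = (3)/(s + 4.6)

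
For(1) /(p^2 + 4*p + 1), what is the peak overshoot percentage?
Standard form: ωn²/(p²+2ζωn·p+ωn²) → ωn = 1, ζ = 2.
ζ ≥ 1, so the response is non-oscillatory: peak overshoot = 0%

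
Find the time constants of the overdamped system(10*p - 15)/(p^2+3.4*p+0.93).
Overdamped: real poles at -0.3, -3.1. τ = -1/pole → τ₁ = 3.333, τ₂ = 0.3226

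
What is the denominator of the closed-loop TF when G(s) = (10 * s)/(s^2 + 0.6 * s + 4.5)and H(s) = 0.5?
Characteristic poly = G_den * H_den + G_num * H_num = (s^2 + 0.6*s + 4.5) + (5*s) = s^2 + 5.6*s + 4.5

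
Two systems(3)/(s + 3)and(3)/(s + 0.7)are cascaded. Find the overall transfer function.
Series: H = H₁ · H₂ = (n₁·n₂)/(d₁·d₂).
Num: n₁·n₂ = 9. Den: d₁·d₂ = s^2 + 3.7*s + 2.1.
H(s) = (9)/(s^2 + 3.7*s + 2.1)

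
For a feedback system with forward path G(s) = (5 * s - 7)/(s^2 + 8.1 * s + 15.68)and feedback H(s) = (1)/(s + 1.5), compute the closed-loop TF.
Closed-loop T = G/(1+GH).
Numerator: G_num * H_den = 5*s^2 + 0.5*s - 10.5.
Denominator: G_den * H_den + G_num * H_num = (s^3 + 9.6*s^2 + 27.83*s + 23.52) + (5*s - 7) = s^3 + 9.6*s^2 + 32.83*s + 16.52.
T(s) = (5*s^2 + 0.5*s - 10.5)/(s^3 + 9.6*s^2 + 32.83*s + 16.52)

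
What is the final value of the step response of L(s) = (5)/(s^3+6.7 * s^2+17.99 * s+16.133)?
FVT: lim_{t→∞} y(t) = lim_{s→0} s*Y(s) where Y(s) = L(s)/s.
= lim_{s→0} L(s) = L(0) = num(0)/den(0) = 5/16.133 = 0.3099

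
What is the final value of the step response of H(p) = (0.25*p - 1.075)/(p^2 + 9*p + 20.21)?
FVT: lim_{t→∞} y(t) = lim_{p→0} p*Y(p) where Y(p) = H(p)/p.
= lim_{p→0} H(p) = H(0) = num(0)/den(0) = -1.075/20.21 = -0.05319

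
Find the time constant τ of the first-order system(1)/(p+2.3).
First-order system: τ = -1/pole. Pole = -2.3. τ = -1/(-2.3) = 0.4348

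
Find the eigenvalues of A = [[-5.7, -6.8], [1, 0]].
Eigenvalues solve det(λI - A) = 0.
Characteristic polynomial: λ^2 + 5.7*λ + 6.8 = 0.
Factor: (λ + 4)(λ + 1.7) = 0.
Roots: -1.7, -4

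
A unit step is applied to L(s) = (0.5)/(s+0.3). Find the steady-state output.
FVT: lim_{t→∞} y(t) = lim_{s→0} s*Y(s) where Y(s) = L(s)/s.
= lim_{s→0} L(s) = L(0) = num(0)/den(0) = 0.5/0.3 = 1.667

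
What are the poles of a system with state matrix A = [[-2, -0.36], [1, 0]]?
Eigenvalues solve det(λI - A) = 0.
Characteristic polynomial: λ^2 + 2*λ + 0.36 = 0.
Factor: (λ + 1.8)(λ + 0.2) = 0.
Roots: -0.2, -1.8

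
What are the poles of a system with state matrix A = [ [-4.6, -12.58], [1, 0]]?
Eigenvalues solve det(λI - A) = 0.
Characteristic polynomial: λ^2 + 4.6*λ + 12.58 = 0.
Roots: -2.3 + 2.7j, -2.3 - 2.7j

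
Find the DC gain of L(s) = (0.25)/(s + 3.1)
DC gain = L(0) = num(0)/den(0) = 0.25/3.1 = 0.08065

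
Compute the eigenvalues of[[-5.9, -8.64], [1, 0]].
Eigenvalues solve det(λI - A) = 0.
Characteristic polynomial: λ^2 + 5.9*λ + 8.64 = 0.
Factor: (λ + 2.7)(λ + 3.2) = 0.
Roots: -2.7, -3.2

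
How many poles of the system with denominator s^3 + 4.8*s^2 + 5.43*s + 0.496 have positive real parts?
s^3 + 4.8*s^2 + 5.43*s + 0.496 = (s + 0.1)(s + 3.1)(s + 1.6). Poles: -0.1, -1.6, -3.1. RHP poles (Re>0): 0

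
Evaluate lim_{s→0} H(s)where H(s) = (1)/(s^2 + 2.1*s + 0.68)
DC gain = H(0) = num(0)/den(0) = 1/0.68 = 1.471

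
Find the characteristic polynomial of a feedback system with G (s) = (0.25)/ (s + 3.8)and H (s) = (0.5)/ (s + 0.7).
Characteristic poly = G_den * H_den + G_num * H_num = (s^2 + 4.5*s + 2.66) + (0.125) = s^2 + 4.5*s + 2.785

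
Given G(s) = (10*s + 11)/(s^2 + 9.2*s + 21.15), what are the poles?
Set denominator = 0: s^2 + 9.2*s + 21.15 = (s + 4.5)(s + 4.7) = 0 → Poles: -4.5, -4.7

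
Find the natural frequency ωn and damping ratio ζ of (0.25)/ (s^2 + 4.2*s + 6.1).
Underdamped: complex pole -2.1 + 1.3j. ωn = |pole| = 2.47, ζ = -Re(pole)/ωn = 0.8503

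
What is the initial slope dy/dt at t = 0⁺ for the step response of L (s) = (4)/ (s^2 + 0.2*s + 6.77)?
IVT: y'(0⁺) = lim_{s→∞} s²·Y(s) = lim_{s→∞} s·L(s).
deg(num) = 0, deg(den) = 2, relative degree = 2 ≥ 2, so s·L(s) → 0. Initial slope = 0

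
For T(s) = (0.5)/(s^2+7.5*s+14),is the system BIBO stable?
Denominator: s^2 + 7.5*s + 14 = (s + 4)(s + 3.5). Poles: -3.5, -4. All Re(p)<0: Yes (stable)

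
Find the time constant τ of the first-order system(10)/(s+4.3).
First-order system: τ = -1/pole. Pole = -4.3. τ = -1/(-4.3) = 0.2326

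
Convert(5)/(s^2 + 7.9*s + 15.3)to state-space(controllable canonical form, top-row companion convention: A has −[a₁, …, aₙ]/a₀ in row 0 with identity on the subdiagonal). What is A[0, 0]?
Reachable canonical form for den = s^2 + 7.9*s + 15.3: top row of A = -[a₁,a₂,...,aₙ]/a₀, ones on the subdiagonal, zeros elsewhere.
A = [[-7.9, -15.3], [1, 0]].
A[0,0] = -7.9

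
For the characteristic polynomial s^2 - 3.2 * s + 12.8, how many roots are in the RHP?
Poles: 1.6 + 3.2j, 1.6 - 3.2j. RHP poles (Re>0): 2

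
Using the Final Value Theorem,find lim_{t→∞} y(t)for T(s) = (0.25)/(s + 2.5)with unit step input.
FVT: lim_{t→∞} y(t) = lim_{s→0} s*Y(s) where Y(s) = T(s)/s.
= lim_{s→0} T(s) = T(0) = num(0)/den(0) = 0.25/2.5 = 0.1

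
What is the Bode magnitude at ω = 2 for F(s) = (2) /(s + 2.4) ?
Substitute s = j*2: F(j2) = 0.491803 - 0.409836j.
|F(j2)| = sqrt(Re² + Im²) = 0.6402.
20*log₁₀(0.6402) = -3.87 dB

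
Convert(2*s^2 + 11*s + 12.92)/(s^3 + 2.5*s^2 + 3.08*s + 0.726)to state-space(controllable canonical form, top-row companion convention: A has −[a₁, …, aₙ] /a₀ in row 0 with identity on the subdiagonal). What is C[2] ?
Reachable canonical form: C = numerator coefficients (right-aligned, zero-padded to length n).
num = 2*s^2 + 11*s + 12.92, C = [[2, 11, 12.92]].
C[2] = 12.92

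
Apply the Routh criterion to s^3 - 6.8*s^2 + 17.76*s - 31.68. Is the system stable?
Routh array:
s^3: [1, 17.76]; s^2: [-6.8, -31.68]; s^1: [13.1012]; s^0: [-31.68]
First column: [1, -6.8, 13.1012, -31.68]. Sign changes = 3.
No, unstable (3 RHP root(s))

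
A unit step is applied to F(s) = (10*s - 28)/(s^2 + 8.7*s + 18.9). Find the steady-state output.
FVT: lim_{t→∞} y(t) = lim_{s→0} s*Y(s) where Y(s) = F(s)/s.
= lim_{s→0} F(s) = F(0) = num(0)/den(0) = -28/18.9 = -1.481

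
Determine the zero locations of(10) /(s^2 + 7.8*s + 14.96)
Numerator is a nonzero constant (10) → Zeros: none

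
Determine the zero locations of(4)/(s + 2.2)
Numerator is a nonzero constant (4) → Zeros: none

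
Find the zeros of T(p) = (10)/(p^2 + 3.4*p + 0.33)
Numerator is a nonzero constant (10) → Zeros: none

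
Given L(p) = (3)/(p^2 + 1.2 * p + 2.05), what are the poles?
Set denominator = 0: p^2 + 1.2*p + 2.05 = 0 → Poles: -0.6 + 1.3j, -0.6 - 1.3j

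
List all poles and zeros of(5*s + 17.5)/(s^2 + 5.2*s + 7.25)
Set denominator = 0: s^2 + 5.2*s + 7.25 = 0 → Poles: -2.6 + 0.7j, -2.6 - 0.7j
Set numerator = 0: 5*s + 17.5 = 0 → Zeros: -3.5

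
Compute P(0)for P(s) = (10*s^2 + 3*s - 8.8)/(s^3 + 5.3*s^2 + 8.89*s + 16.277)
DC gain = P(0) = num(0)/den(0) = -8.8/16.277 = -0.5406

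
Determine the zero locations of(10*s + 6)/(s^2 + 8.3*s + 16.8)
Set numerator = 0: 10*s + 6 = 0 → Zeros: -0.6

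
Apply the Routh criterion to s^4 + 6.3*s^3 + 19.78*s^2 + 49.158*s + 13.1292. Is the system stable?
Routh array:
s^4: [1, 19.78, 13.1292]; s^3: [6.3, 49.158]; s^2: [11.9771, 13.1292]; s^1: [42.252]; s^0: [13.1292]
First column: [1, 6.3, 11.9771, 42.252, 13.1292]. Sign changes = 0.
Yes, stable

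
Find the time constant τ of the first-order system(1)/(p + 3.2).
First-order system: τ = -1/pole. Pole = -3.2. τ = -1/(-3.2) = 0.3125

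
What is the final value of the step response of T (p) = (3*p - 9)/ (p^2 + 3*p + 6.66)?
FVT: lim_{t→∞} y(t) = lim_{p→0} p*Y(p) where Y(p) = T(p)/p.
= lim_{p→0} T(p) = T(0) = num(0)/den(0) = -9/6.66 = -1.351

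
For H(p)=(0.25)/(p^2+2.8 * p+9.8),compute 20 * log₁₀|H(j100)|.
Substitute p = j*100: H(j100) = -2.50049e-05 - 7.00823e-07j.
|H(j100)| = sqrt(Re² + Im²) = 2.501e-05.
20*log₁₀(2.501e-05) = -92.04 dB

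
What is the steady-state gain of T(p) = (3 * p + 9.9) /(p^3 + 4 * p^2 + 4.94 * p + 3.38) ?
DC gain = T(0) = num(0)/den(0) = 9.9/3.38 = 2.929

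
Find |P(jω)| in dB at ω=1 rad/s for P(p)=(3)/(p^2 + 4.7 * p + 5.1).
Substitute p = j*1: P(j1) = 0.316195 - 0.362468j.
|P(j1)| = sqrt(Re² + Im²) = 0.481.
20*log₁₀(0.481) = -6.36 dB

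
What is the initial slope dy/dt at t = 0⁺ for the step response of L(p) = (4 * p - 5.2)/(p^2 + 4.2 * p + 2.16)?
IVT: y'(0⁺) = lim_{p→∞} p²·Y(p) = lim_{p→∞} p·L(p).
deg(num) = 1, deg(den) = 2, relative degree = 1, so p·L(p) → (leading num)/(leading den) = 4/1 = 4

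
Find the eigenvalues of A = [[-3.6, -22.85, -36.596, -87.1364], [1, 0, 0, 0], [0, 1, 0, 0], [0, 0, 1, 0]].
Eigenvalues solve det(λI - A) = 0.
Characteristic polynomial: λ^4 + 3.6*λ^3 + 22.85*λ^2 + 36.596*λ + 87.1364 = 0.
Factor: (λ^2 + 2*λ + 6.76)(λ^2 + 1.6*λ + 12.89) = 0.
Roots: -0.8 + 3.5j, -0.8 - 3.5j, -1 + 2.4j, -1 - 2.4j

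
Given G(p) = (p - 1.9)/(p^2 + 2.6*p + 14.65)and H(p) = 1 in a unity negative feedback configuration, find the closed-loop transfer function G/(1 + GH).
Closed-loop T = G/(1+GH).
Numerator: G_num * H_den = p - 1.9.
Denominator: G_den * H_den + G_num * H_num = (p^2 + 2.6*p + 14.65) + (p - 1.9) = p^2 + 3.6*p + 12.75.
T(p) = (p - 1.9)/(p^2 + 3.6*p + 12.75)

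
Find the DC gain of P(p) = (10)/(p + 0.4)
DC gain = P(0) = num(0)/den(0) = 10/0.4 = 25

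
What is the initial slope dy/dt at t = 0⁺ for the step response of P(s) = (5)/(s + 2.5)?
IVT: y'(0⁺) = lim_{s→∞} s²·Y(s) = lim_{s→∞} s·P(s).
deg(num) = 0, deg(den) = 1, relative degree = 1, so s·P(s) → (leading num)/(leading den) = 5/1 = 5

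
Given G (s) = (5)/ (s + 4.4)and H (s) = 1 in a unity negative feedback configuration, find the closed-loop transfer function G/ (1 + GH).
Closed-loop T = G/(1+GH).
Numerator: G_num * H_den = 5.
Denominator: G_den * H_den + G_num * H_num = (s + 4.4) + (5) = s + 9.4.
T(s) = (5)/(s + 9.4)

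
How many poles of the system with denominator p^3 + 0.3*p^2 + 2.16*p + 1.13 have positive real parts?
p^3 + 0.3*p^2 + 2.16*p + 1.13 = (p + 0.5)(p^2 - 0.2*p + 2.26). Poles: -0.5, 0.1 + 1.5j, 0.1 - 1.5j. RHP poles (Re>0): 2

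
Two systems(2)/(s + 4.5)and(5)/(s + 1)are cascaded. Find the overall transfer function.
Series: H = H₁ · H₂ = (n₁·n₂)/(d₁·d₂).
Num: n₁·n₂ = 10. Den: d₁·d₂ = s^2 + 5.5*s + 4.5.
H(s) = (10)/(s^2 + 5.5*s + 4.5)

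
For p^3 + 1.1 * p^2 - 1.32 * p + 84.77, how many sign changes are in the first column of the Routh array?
Routh array:
p^3: [1, -1.32]; p^2: [1.1, 84.77]; p^1: [-78.3836]; p^0: [84.77]
First column: [1, 1.1, -78.3836, 84.77]. Sign changes = 2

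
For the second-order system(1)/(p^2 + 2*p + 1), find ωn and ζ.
Standard form: ωn²/(p²+2ζωn·p+ωn²).
const=1=ωn² → ωn=1, p coeff=2=2ζωn → ζ=1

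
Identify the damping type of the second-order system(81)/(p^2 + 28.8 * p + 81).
Standard form: ωn²/(p²+2ζωn·p+ωn²) gives ωn=9, ζ=1.6.
Overdamped (ζ = 1.6 > 1)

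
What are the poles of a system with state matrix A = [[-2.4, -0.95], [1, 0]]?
Eigenvalues solve det(λI - A) = 0.
Characteristic polynomial: λ^2 + 2.4*λ + 0.95 = 0.
Factor: (λ + 0.5)(λ + 1.9) = 0.
Roots: -0.5, -1.9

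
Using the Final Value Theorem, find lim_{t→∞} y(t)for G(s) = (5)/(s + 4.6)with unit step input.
FVT: lim_{t→∞} y(t) = lim_{s→0} s*Y(s) where Y(s) = G(s)/s.
= lim_{s→0} G(s) = G(0) = num(0)/den(0) = 5/4.6 = 1.087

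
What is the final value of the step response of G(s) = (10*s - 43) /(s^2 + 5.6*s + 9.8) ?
FVT: lim_{t→∞} y(t) = lim_{s→0} s*Y(s) where Y(s) = G(s)/s.
= lim_{s→0} G(s) = G(0) = num(0)/den(0) = -43/9.8 = -4.388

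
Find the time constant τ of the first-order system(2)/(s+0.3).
First-order system: τ = -1/pole. Pole = -0.3. τ = -1/(-0.3) = 3.333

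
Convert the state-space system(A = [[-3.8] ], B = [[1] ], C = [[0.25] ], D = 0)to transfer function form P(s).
P(s) = C(sI - A)⁻¹B + D.
Characteristic polynomial det(sI - A) = s + 3.8.
Numerator from C·adj(sI-A)·B + D·det(sI-A) = 0.25.
P(s) = (0.25)/(s + 3.8)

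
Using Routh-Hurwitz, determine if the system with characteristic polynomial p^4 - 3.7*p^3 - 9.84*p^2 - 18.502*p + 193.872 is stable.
Routh array:
p^4: [1, -9.84, 193.872]; p^3: [-3.7, -18.502]; p^2: [-14.8405, 193.872]; p^1: [-66.8376]; p^0: [193.872]
First column: [1, -3.7, -14.8405, -66.8376, 193.872]. Sign changes = 2.
No, unstable (2 RHP root(s))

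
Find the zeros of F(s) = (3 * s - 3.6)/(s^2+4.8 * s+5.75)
Set numerator = 0: 3*s - 3.6 = 0 → Zeros: 1.2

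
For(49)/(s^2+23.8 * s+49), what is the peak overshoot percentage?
Standard form: ωn²/(s²+2ζωn·s+ωn²) → ωn = 7, ζ = 1.7.
ζ ≥ 1, so the response is non-oscillatory: peak overshoot = 0%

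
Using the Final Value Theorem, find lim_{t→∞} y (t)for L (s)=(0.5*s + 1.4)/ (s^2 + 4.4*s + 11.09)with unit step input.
FVT: lim_{t→∞} y(t) = lim_{s→0} s*Y(s) where Y(s) = L(s)/s.
= lim_{s→0} L(s) = L(0) = num(0)/den(0) = 1.4/11.09 = 0.1262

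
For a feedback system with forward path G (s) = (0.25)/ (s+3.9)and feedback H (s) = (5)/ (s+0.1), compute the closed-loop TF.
Closed-loop T = G/(1+GH).
Numerator: G_num * H_den = 0.25*s + 0.025.
Denominator: G_den * H_den + G_num * H_num = (s^2 + 4*s + 0.39) + (1.25) = s^2 + 4*s + 1.64.
T(s) = (0.25*s + 0.025)/(s^2 + 4*s + 1.64)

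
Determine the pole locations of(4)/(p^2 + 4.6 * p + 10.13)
Set denominator = 0: p^2 + 4.6*p + 10.13 = 0 → Poles: -2.3 + 2.2j, -2.3 - 2.2j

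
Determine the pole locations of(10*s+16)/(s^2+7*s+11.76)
Set denominator = 0: s^2 + 7*s + 11.76 = (s + 4.2)(s + 2.8) = 0 → Poles: -2.8, -4.2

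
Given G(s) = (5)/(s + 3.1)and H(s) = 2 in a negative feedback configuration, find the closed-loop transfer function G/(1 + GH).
Closed-loop T = G/(1+GH).
Numerator: G_num * H_den = 5.
Denominator: G_den * H_den + G_num * H_num = (s + 3.1) + (10) = s + 13.1.
T(s) = (5)/(s + 13.1)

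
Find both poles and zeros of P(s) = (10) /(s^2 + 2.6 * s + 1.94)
Set denominator = 0: s^2 + 2.6*s + 1.94 = 0 → Poles: -1.3 + 0.5j, -1.3 - 0.5j
Numerator is a nonzero constant (10) → Zeros: none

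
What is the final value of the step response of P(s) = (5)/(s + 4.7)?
FVT: lim_{t→∞} y(t) = lim_{s→0} s*Y(s) where Y(s) = P(s)/s.
= lim_{s→0} P(s) = P(0) = num(0)/den(0) = 5/4.7 = 1.064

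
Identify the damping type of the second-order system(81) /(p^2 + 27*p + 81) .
Standard form: ωn²/(p²+2ζωn·p+ωn²) gives ωn=9, ζ=1.5.
Overdamped (ζ = 1.5 > 1)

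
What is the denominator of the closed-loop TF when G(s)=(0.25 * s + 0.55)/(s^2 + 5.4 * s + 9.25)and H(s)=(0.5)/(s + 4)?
Characteristic poly = G_den * H_den + G_num * H_num = (s^3 + 9.4*s^2 + 30.85*s + 37) + (0.125*s + 0.275) = s^3 + 9.4*s^2 + 30.975*s + 37.275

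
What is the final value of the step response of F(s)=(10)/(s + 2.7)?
FVT: lim_{t→∞} y(t) = lim_{s→0} s*Y(s) where Y(s) = F(s)/s.
= lim_{s→0} F(s) = F(0) = num(0)/den(0) = 10/2.7 = 3.704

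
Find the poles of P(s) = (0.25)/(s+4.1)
Set denominator = 0: s + 4.1 = 0 → Poles: -4.1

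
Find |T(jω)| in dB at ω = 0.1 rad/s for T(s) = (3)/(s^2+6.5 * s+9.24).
Substitute s = j*0.1: T(j0.1) = 0.323423 - 0.0227763j.
|T(j0.1)| = sqrt(Re² + Im²) = 0.3242.
20*log₁₀(0.3242) = -9.78 dB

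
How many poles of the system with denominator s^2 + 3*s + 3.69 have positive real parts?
Poles: -1.5 + 1.2j, -1.5 - 1.2j. RHP poles (Re>0): 0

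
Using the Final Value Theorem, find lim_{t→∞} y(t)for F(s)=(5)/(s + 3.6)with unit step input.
FVT: lim_{t→∞} y(t) = lim_{s→0} s*Y(s) where Y(s) = F(s)/s.
= lim_{s→0} F(s) = F(0) = num(0)/den(0) = 5/3.6 = 1.389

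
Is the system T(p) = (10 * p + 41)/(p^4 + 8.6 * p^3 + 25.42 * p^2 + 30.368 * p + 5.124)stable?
Denominator: p^4 + 8.6*p^3 + 25.42*p^2 + 30.368*p + 5.124 = (p + 0.2)(p + 4.2)(p^2 + 4.2*p + 6.1). Poles: -0.2, -2.1 + 1.3j, -2.1 - 1.3j, -4.2. All Re(p)<0: Yes (stable)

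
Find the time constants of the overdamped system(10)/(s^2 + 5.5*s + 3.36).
Overdamped: real poles at -0.7, -4.8. τ = -1/pole → τ₁ = 1.429, τ₂ = 0.2083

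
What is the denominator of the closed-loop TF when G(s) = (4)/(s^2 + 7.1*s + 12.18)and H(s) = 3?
Characteristic poly = G_den * H_den + G_num * H_num = (s^2 + 7.1*s + 12.18) + (12) = s^2 + 7.1*s + 24.18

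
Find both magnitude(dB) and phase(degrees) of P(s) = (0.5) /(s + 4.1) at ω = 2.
Substitute s = j*2: P(j2) = 0.0985103 - 0.0480538j.
|P| = 20*log₁₀(sqrt(Re²+Im²)) = -19.20 dB.
∠P = atan2(Im, Re) = -26.00°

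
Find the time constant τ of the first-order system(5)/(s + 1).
First-order system: τ = -1/pole. Pole = -1. τ = -1/(-1) = 1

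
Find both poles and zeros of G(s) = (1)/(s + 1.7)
Set denominator = 0: s + 1.7 = 0 → Poles: -1.7
Numerator is a nonzero constant (1) → Zeros: none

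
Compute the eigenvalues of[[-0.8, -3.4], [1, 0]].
Eigenvalues solve det(λI - A) = 0.
Characteristic polynomial: λ^2 + 0.8*λ + 3.4 = 0.
Roots: -0.4 + 1.8j, -0.4 - 1.8j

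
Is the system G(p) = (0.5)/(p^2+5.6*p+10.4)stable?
Denominator: p^2 + 5.6*p + 10.4. Poles: -2.8 + 1.6j, -2.8 - 1.6j. All Re(p)<0: Yes (stable)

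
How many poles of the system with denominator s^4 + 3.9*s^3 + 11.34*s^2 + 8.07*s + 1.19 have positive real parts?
s^4 + 3.9*s^3 + 11.34*s^2 + 8.07*s + 1.19 = (s + 0.7)(s + 0.2)(s^2 + 3*s + 8.5). Poles: -0.2, -0.7, -1.5 + 2.5j, -1.5 - 2.5j. RHP poles (Re>0): 0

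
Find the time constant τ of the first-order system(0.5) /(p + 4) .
First-order system: τ = -1/pole. Pole = -4. τ = -1/(-4) = 0.25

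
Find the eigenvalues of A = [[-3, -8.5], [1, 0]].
Eigenvalues solve det(λI - A) = 0.
Characteristic polynomial: λ^2 + 3*λ + 8.5 = 0.
Roots: -1.5 + 2.5j, -1.5 - 2.5j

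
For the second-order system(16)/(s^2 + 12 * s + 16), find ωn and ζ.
Standard form: ωn²/(s²+2ζωn·s+ωn²).
const=16=ωn² → ωn=4, s coeff=12=2ζωn → ζ=1.5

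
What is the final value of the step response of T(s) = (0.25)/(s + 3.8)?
FVT: lim_{t→∞} y(t) = lim_{s→0} s*Y(s) where Y(s) = T(s)/s.
= lim_{s→0} T(s) = T(0) = num(0)/den(0) = 0.25/3.8 = 0.06579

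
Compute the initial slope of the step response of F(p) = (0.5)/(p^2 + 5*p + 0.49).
IVT: y'(0⁺) = lim_{p→∞} p²·Y(p) = lim_{p→∞} p·F(p).
deg(num) = 0, deg(den) = 2, relative degree = 2 ≥ 2, so p·F(p) → 0. Initial slope = 0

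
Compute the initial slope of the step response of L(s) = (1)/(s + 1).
IVT: y'(0⁺) = lim_{s→∞} s²·Y(s) = lim_{s→∞} s·L(s).
deg(num) = 0, deg(den) = 1, relative degree = 1, so s·L(s) → (leading num)/(leading den) = 1/1 = 1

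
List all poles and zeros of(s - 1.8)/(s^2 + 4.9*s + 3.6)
Set denominator = 0: s^2 + 4.9*s + 3.6 = (s + 4)(s + 0.9) = 0 → Poles: -0.9, -4
Set numerator = 0: s - 1.8 = 0 → Zeros: 1.8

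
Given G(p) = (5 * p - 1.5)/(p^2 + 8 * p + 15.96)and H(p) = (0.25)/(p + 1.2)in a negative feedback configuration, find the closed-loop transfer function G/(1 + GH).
Closed-loop T = G/(1+GH).
Numerator: G_num * H_den = 5*p^2 + 4.5*p - 1.8.
Denominator: G_den * H_den + G_num * H_num = (p^3 + 9.2*p^2 + 25.56*p + 19.152) + (1.25*p - 0.375) = p^3 + 9.2*p^2 + 26.81*p + 18.777.
T(p) = (5*p^2 + 4.5*p - 1.8)/(p^3 + 9.2*p^2 + 26.81*p + 18.777)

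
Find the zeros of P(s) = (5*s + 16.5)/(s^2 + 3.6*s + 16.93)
Set numerator = 0: 5*s + 16.5 = 0 → Zeros: -3.3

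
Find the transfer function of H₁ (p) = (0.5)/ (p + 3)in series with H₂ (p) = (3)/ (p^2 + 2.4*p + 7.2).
Series: H = H₁ · H₂ = (n₁·n₂)/(d₁·d₂).
Num: n₁·n₂ = 1.5. Den: d₁·d₂ = p^3 + 5.4*p^2 + 14.4*p + 21.6.
H(p) = (1.5)/(p^3 + 5.4*p^2 + 14.4*p + 21.6)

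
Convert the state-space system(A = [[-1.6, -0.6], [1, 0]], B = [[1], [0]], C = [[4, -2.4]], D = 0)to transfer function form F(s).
F(s) = C(sI - A)⁻¹B + D.
Characteristic polynomial det(sI - A) = s^2 + 1.6*s + 0.6.
Numerator from C·adj(sI-A)·B + D·det(sI-A) = 4*s - 2.4.
F(s) = (4*s - 2.4)/(s^2 + 1.6*s + 0.6)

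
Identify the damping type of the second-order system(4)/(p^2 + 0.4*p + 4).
Standard form: ωn²/(p²+2ζωn·p+ωn²) gives ωn=2, ζ=0.1.
Underdamped (ζ = 0.1 < 1)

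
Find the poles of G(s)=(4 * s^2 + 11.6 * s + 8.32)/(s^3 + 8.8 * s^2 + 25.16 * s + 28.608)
Set denominator = 0: s^3 + 8.8*s^2 + 25.16*s + 28.608 = (s + 4.8)(s^2 + 4*s + 5.96) = 0 → Poles: -2 + 1.4j, -2 - 1.4j, -4.8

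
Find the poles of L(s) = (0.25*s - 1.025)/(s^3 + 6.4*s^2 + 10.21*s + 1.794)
Set denominator = 0: s^3 + 6.4*s^2 + 10.21*s + 1.794 = (s + 3.9)(s + 0.2)(s + 2.3) = 0 → Poles: -0.2, -2.3, -3.9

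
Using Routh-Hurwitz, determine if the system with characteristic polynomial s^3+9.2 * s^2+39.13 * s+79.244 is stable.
Routh array:
s^3: [1, 39.13]; s^2: [9.2, 79.244]; s^1: [30.5165]; s^0: [79.244]
First column: [1, 9.2, 30.5165, 79.244]. Sign changes = 0.
Yes, stable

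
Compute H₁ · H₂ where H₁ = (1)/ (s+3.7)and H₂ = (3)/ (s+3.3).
Series: H = H₁ · H₂ = (n₁·n₂)/(d₁·d₂).
Num: n₁·n₂ = 3. Den: d₁·d₂ = s^2 + 7*s + 12.21.
H(s) = (3)/(s^2 + 7*s + 12.21)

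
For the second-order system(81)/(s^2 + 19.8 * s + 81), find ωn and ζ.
Standard form: ωn²/(s²+2ζωn·s+ωn²).
const=81=ωn² → ωn=9, s coeff=19.8=2ζωn → ζ=1.1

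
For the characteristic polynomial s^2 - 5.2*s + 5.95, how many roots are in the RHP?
s^2 - 5.2*s + 5.95 = (s - 1.7)(s - 3.5). Poles: 1.7, 3.5. RHP poles (Re>0): 2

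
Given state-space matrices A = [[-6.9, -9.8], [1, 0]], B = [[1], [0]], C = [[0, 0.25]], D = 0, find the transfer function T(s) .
T(s) = C(sI - A)⁻¹B + D.
Characteristic polynomial det(sI - A) = s^2 + 6.9*s + 9.8.
Numerator from C·adj(sI-A)·B + D·det(sI-A) = 0.25.
T(s) = (0.25)/(s^2 + 6.9*s + 9.8)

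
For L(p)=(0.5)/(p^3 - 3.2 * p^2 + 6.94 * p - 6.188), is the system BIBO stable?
Denominator: p^3 - 3.2*p^2 + 6.94*p - 6.188 = (p - 1.4)(p^2 - 1.8*p + 4.42). Poles: 0.9 + 1.9j, 0.9 - 1.9j, 1.4. All Re(p)<0: No (unstable)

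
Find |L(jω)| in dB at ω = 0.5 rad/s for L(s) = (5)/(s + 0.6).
Substitute s = j*0.5: L(j0.5) = 4.91803 - 4.09836j.
|L(j0.5)| = sqrt(Re² + Im²) = 6.402.
20*log₁₀(6.402) = 16.13 dB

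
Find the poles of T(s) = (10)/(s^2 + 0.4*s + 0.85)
Set denominator = 0: s^2 + 0.4*s + 0.85 = 0 → Poles: -0.2 + 0.9j, -0.2 - 0.9j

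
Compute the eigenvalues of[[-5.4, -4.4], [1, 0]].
Eigenvalues solve det(λI - A) = 0.
Characteristic polynomial: λ^2 + 5.4*λ + 4.4 = 0.
Factor: (λ + 1)(λ + 4.4) = 0.
Roots: -1, -4.4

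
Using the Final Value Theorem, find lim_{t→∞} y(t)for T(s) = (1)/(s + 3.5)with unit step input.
FVT: lim_{t→∞} y(t) = lim_{s→0} s*Y(s) where Y(s) = T(s)/s.
= lim_{s→0} T(s) = T(0) = num(0)/den(0) = 1/3.5 = 0.2857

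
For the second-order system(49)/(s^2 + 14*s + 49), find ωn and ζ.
Standard form: ωn²/(s²+2ζωn·s+ωn²).
const=49=ωn² → ωn=7, s coeff=14=2ζωn → ζ=1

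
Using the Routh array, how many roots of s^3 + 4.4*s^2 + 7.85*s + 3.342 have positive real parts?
Routh array:
s^3: [1, 7.85]; s^2: [4.4, 3.342]; s^1: [7.09045]; s^0: [3.342]
First column: [1, 4.4, 7.09045, 3.342]. Sign changes = RHP roots = 0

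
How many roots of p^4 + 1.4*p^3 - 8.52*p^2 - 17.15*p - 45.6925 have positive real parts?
Factor: p^4 + 1.4*p^3 - 8.52*p^2 - 17.15*p - 45.6925 = (p - 3.5)(p + 3.5)(p^2 + 1.4*p + 3.73).
Roots: -0.7 + 1.8j, -0.7 - 1.8j, -3.5, 3.5.
RHP roots (Re>0): 1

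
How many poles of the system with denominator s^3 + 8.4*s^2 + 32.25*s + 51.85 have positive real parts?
s^3 + 8.4*s^2 + 32.25*s + 51.85 = (s + 3.4)(s^2 + 5*s + 15.25). Poles: -2.5 + 3j, -2.5 - 3j, -3.4. RHP poles (Re>0): 0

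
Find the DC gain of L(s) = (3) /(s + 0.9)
DC gain = L(0) = num(0)/den(0) = 3/0.9 = 3.333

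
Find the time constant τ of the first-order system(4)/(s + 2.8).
First-order system: τ = -1/pole. Pole = -2.8. τ = -1/(-2.8) = 0.3571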